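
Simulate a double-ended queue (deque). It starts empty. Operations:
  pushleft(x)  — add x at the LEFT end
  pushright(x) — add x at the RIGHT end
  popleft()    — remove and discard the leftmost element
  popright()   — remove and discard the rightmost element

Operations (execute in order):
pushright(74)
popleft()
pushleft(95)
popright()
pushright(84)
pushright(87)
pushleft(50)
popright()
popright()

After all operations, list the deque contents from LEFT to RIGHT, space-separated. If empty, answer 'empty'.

pushright(74): [74]
popleft(): []
pushleft(95): [95]
popright(): []
pushright(84): [84]
pushright(87): [84, 87]
pushleft(50): [50, 84, 87]
popright(): [50, 84]
popright(): [50]

Answer: 50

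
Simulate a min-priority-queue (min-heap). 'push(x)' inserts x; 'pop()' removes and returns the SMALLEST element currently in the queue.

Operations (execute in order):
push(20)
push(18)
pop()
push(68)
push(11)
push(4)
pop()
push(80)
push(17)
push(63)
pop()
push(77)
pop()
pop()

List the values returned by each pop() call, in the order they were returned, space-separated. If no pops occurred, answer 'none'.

Answer: 18 4 11 17 20

Derivation:
push(20): heap contents = [20]
push(18): heap contents = [18, 20]
pop() → 18: heap contents = [20]
push(68): heap contents = [20, 68]
push(11): heap contents = [11, 20, 68]
push(4): heap contents = [4, 11, 20, 68]
pop() → 4: heap contents = [11, 20, 68]
push(80): heap contents = [11, 20, 68, 80]
push(17): heap contents = [11, 17, 20, 68, 80]
push(63): heap contents = [11, 17, 20, 63, 68, 80]
pop() → 11: heap contents = [17, 20, 63, 68, 80]
push(77): heap contents = [17, 20, 63, 68, 77, 80]
pop() → 17: heap contents = [20, 63, 68, 77, 80]
pop() → 20: heap contents = [63, 68, 77, 80]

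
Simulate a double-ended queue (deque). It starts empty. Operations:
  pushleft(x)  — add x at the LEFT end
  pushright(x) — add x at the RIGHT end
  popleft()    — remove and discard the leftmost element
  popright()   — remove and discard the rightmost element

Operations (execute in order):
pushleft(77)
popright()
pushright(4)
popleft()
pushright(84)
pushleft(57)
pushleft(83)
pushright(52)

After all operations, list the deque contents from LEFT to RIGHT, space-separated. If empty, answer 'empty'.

Answer: 83 57 84 52

Derivation:
pushleft(77): [77]
popright(): []
pushright(4): [4]
popleft(): []
pushright(84): [84]
pushleft(57): [57, 84]
pushleft(83): [83, 57, 84]
pushright(52): [83, 57, 84, 52]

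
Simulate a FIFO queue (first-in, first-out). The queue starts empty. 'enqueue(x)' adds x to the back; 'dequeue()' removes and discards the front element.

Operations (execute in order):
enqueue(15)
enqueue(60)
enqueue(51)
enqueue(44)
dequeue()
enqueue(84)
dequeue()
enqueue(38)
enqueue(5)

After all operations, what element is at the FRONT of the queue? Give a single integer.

Answer: 51

Derivation:
enqueue(15): queue = [15]
enqueue(60): queue = [15, 60]
enqueue(51): queue = [15, 60, 51]
enqueue(44): queue = [15, 60, 51, 44]
dequeue(): queue = [60, 51, 44]
enqueue(84): queue = [60, 51, 44, 84]
dequeue(): queue = [51, 44, 84]
enqueue(38): queue = [51, 44, 84, 38]
enqueue(5): queue = [51, 44, 84, 38, 5]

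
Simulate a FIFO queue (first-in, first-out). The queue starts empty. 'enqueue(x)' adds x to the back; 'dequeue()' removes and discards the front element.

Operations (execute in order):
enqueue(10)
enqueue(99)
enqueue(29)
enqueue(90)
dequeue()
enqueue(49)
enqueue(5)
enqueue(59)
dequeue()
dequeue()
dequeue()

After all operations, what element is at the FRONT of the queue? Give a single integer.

enqueue(10): queue = [10]
enqueue(99): queue = [10, 99]
enqueue(29): queue = [10, 99, 29]
enqueue(90): queue = [10, 99, 29, 90]
dequeue(): queue = [99, 29, 90]
enqueue(49): queue = [99, 29, 90, 49]
enqueue(5): queue = [99, 29, 90, 49, 5]
enqueue(59): queue = [99, 29, 90, 49, 5, 59]
dequeue(): queue = [29, 90, 49, 5, 59]
dequeue(): queue = [90, 49, 5, 59]
dequeue(): queue = [49, 5, 59]

Answer: 49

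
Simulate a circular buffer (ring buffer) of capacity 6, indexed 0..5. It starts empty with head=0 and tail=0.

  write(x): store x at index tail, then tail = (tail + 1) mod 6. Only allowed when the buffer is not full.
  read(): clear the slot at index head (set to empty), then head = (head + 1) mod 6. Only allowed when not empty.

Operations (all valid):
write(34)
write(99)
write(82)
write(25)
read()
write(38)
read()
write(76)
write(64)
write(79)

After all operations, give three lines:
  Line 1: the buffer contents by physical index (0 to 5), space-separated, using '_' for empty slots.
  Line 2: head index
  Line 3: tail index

write(34): buf=[34 _ _ _ _ _], head=0, tail=1, size=1
write(99): buf=[34 99 _ _ _ _], head=0, tail=2, size=2
write(82): buf=[34 99 82 _ _ _], head=0, tail=3, size=3
write(25): buf=[34 99 82 25 _ _], head=0, tail=4, size=4
read(): buf=[_ 99 82 25 _ _], head=1, tail=4, size=3
write(38): buf=[_ 99 82 25 38 _], head=1, tail=5, size=4
read(): buf=[_ _ 82 25 38 _], head=2, tail=5, size=3
write(76): buf=[_ _ 82 25 38 76], head=2, tail=0, size=4
write(64): buf=[64 _ 82 25 38 76], head=2, tail=1, size=5
write(79): buf=[64 79 82 25 38 76], head=2, tail=2, size=6

Answer: 64 79 82 25 38 76
2
2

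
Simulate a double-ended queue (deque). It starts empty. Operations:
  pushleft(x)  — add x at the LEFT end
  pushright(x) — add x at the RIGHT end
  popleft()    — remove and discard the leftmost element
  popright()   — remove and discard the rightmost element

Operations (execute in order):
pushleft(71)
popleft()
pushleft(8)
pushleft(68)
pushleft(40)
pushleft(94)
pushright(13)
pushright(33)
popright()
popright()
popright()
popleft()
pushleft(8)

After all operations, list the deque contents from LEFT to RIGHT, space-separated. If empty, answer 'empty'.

pushleft(71): [71]
popleft(): []
pushleft(8): [8]
pushleft(68): [68, 8]
pushleft(40): [40, 68, 8]
pushleft(94): [94, 40, 68, 8]
pushright(13): [94, 40, 68, 8, 13]
pushright(33): [94, 40, 68, 8, 13, 33]
popright(): [94, 40, 68, 8, 13]
popright(): [94, 40, 68, 8]
popright(): [94, 40, 68]
popleft(): [40, 68]
pushleft(8): [8, 40, 68]

Answer: 8 40 68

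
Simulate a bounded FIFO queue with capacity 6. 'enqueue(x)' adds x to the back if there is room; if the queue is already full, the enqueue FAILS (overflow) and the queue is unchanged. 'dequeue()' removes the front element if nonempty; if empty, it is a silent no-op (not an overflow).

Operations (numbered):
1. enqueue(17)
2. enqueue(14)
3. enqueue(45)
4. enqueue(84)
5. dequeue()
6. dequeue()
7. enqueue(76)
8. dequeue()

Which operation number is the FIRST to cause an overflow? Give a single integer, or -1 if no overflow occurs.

1. enqueue(17): size=1
2. enqueue(14): size=2
3. enqueue(45): size=3
4. enqueue(84): size=4
5. dequeue(): size=3
6. dequeue(): size=2
7. enqueue(76): size=3
8. dequeue(): size=2

Answer: -1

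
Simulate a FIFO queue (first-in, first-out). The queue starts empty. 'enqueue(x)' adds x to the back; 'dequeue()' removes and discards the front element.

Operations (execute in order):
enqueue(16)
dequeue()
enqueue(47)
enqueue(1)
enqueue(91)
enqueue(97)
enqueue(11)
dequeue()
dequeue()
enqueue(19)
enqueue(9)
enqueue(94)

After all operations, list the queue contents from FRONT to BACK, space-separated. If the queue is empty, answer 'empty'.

enqueue(16): [16]
dequeue(): []
enqueue(47): [47]
enqueue(1): [47, 1]
enqueue(91): [47, 1, 91]
enqueue(97): [47, 1, 91, 97]
enqueue(11): [47, 1, 91, 97, 11]
dequeue(): [1, 91, 97, 11]
dequeue(): [91, 97, 11]
enqueue(19): [91, 97, 11, 19]
enqueue(9): [91, 97, 11, 19, 9]
enqueue(94): [91, 97, 11, 19, 9, 94]

Answer: 91 97 11 19 9 94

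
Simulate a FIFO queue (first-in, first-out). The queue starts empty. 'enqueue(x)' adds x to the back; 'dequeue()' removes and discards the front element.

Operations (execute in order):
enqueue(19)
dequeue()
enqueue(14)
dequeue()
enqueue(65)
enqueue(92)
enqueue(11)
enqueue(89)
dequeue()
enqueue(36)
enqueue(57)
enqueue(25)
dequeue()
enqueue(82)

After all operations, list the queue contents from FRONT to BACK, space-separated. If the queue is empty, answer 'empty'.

Answer: 11 89 36 57 25 82

Derivation:
enqueue(19): [19]
dequeue(): []
enqueue(14): [14]
dequeue(): []
enqueue(65): [65]
enqueue(92): [65, 92]
enqueue(11): [65, 92, 11]
enqueue(89): [65, 92, 11, 89]
dequeue(): [92, 11, 89]
enqueue(36): [92, 11, 89, 36]
enqueue(57): [92, 11, 89, 36, 57]
enqueue(25): [92, 11, 89, 36, 57, 25]
dequeue(): [11, 89, 36, 57, 25]
enqueue(82): [11, 89, 36, 57, 25, 82]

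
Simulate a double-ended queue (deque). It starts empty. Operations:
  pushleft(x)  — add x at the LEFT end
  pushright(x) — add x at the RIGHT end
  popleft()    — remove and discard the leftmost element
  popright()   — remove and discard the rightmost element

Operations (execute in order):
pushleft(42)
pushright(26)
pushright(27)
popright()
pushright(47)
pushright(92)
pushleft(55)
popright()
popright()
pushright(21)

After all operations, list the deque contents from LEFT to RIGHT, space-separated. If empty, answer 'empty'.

Answer: 55 42 26 21

Derivation:
pushleft(42): [42]
pushright(26): [42, 26]
pushright(27): [42, 26, 27]
popright(): [42, 26]
pushright(47): [42, 26, 47]
pushright(92): [42, 26, 47, 92]
pushleft(55): [55, 42, 26, 47, 92]
popright(): [55, 42, 26, 47]
popright(): [55, 42, 26]
pushright(21): [55, 42, 26, 21]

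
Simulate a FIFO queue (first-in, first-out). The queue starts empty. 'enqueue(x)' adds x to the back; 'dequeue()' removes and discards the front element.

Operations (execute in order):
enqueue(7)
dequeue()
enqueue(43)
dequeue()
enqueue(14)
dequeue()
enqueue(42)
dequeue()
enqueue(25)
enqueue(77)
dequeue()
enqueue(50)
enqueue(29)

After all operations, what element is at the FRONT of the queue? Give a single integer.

Answer: 77

Derivation:
enqueue(7): queue = [7]
dequeue(): queue = []
enqueue(43): queue = [43]
dequeue(): queue = []
enqueue(14): queue = [14]
dequeue(): queue = []
enqueue(42): queue = [42]
dequeue(): queue = []
enqueue(25): queue = [25]
enqueue(77): queue = [25, 77]
dequeue(): queue = [77]
enqueue(50): queue = [77, 50]
enqueue(29): queue = [77, 50, 29]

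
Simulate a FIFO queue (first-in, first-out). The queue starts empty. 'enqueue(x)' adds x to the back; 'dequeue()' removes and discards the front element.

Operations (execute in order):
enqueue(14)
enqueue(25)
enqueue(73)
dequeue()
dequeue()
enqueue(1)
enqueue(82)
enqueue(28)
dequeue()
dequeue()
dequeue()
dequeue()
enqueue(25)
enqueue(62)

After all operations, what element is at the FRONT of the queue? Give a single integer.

Answer: 25

Derivation:
enqueue(14): queue = [14]
enqueue(25): queue = [14, 25]
enqueue(73): queue = [14, 25, 73]
dequeue(): queue = [25, 73]
dequeue(): queue = [73]
enqueue(1): queue = [73, 1]
enqueue(82): queue = [73, 1, 82]
enqueue(28): queue = [73, 1, 82, 28]
dequeue(): queue = [1, 82, 28]
dequeue(): queue = [82, 28]
dequeue(): queue = [28]
dequeue(): queue = []
enqueue(25): queue = [25]
enqueue(62): queue = [25, 62]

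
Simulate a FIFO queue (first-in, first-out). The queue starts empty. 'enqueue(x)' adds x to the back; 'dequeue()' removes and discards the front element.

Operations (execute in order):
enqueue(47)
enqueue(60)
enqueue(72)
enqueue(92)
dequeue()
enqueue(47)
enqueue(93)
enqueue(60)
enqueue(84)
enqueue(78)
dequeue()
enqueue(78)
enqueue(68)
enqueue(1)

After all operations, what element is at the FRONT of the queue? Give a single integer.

Answer: 72

Derivation:
enqueue(47): queue = [47]
enqueue(60): queue = [47, 60]
enqueue(72): queue = [47, 60, 72]
enqueue(92): queue = [47, 60, 72, 92]
dequeue(): queue = [60, 72, 92]
enqueue(47): queue = [60, 72, 92, 47]
enqueue(93): queue = [60, 72, 92, 47, 93]
enqueue(60): queue = [60, 72, 92, 47, 93, 60]
enqueue(84): queue = [60, 72, 92, 47, 93, 60, 84]
enqueue(78): queue = [60, 72, 92, 47, 93, 60, 84, 78]
dequeue(): queue = [72, 92, 47, 93, 60, 84, 78]
enqueue(78): queue = [72, 92, 47, 93, 60, 84, 78, 78]
enqueue(68): queue = [72, 92, 47, 93, 60, 84, 78, 78, 68]
enqueue(1): queue = [72, 92, 47, 93, 60, 84, 78, 78, 68, 1]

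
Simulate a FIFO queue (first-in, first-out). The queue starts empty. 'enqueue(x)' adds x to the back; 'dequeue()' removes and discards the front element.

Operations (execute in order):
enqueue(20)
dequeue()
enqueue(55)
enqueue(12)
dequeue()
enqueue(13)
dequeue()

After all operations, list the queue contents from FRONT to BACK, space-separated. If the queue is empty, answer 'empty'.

Answer: 13

Derivation:
enqueue(20): [20]
dequeue(): []
enqueue(55): [55]
enqueue(12): [55, 12]
dequeue(): [12]
enqueue(13): [12, 13]
dequeue(): [13]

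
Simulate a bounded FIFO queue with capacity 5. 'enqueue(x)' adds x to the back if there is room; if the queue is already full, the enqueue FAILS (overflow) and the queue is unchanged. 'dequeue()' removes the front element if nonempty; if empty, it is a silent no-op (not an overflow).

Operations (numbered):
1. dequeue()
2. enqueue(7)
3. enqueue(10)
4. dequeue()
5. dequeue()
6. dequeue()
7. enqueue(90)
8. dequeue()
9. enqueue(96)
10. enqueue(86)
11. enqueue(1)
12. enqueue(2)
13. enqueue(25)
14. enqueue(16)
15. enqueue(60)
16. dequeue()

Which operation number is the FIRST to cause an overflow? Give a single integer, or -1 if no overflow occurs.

Answer: 14

Derivation:
1. dequeue(): empty, no-op, size=0
2. enqueue(7): size=1
3. enqueue(10): size=2
4. dequeue(): size=1
5. dequeue(): size=0
6. dequeue(): empty, no-op, size=0
7. enqueue(90): size=1
8. dequeue(): size=0
9. enqueue(96): size=1
10. enqueue(86): size=2
11. enqueue(1): size=3
12. enqueue(2): size=4
13. enqueue(25): size=5
14. enqueue(16): size=5=cap → OVERFLOW (fail)
15. enqueue(60): size=5=cap → OVERFLOW (fail)
16. dequeue(): size=4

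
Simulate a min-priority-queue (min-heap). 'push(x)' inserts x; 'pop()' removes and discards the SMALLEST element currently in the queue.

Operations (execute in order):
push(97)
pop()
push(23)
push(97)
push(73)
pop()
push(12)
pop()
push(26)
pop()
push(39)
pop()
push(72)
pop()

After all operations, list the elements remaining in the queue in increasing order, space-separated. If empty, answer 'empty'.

Answer: 73 97

Derivation:
push(97): heap contents = [97]
pop() → 97: heap contents = []
push(23): heap contents = [23]
push(97): heap contents = [23, 97]
push(73): heap contents = [23, 73, 97]
pop() → 23: heap contents = [73, 97]
push(12): heap contents = [12, 73, 97]
pop() → 12: heap contents = [73, 97]
push(26): heap contents = [26, 73, 97]
pop() → 26: heap contents = [73, 97]
push(39): heap contents = [39, 73, 97]
pop() → 39: heap contents = [73, 97]
push(72): heap contents = [72, 73, 97]
pop() → 72: heap contents = [73, 97]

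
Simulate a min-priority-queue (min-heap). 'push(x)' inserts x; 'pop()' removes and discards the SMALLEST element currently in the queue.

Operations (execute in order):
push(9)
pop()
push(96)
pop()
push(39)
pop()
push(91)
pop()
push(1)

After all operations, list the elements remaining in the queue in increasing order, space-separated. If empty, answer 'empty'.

Answer: 1

Derivation:
push(9): heap contents = [9]
pop() → 9: heap contents = []
push(96): heap contents = [96]
pop() → 96: heap contents = []
push(39): heap contents = [39]
pop() → 39: heap contents = []
push(91): heap contents = [91]
pop() → 91: heap contents = []
push(1): heap contents = [1]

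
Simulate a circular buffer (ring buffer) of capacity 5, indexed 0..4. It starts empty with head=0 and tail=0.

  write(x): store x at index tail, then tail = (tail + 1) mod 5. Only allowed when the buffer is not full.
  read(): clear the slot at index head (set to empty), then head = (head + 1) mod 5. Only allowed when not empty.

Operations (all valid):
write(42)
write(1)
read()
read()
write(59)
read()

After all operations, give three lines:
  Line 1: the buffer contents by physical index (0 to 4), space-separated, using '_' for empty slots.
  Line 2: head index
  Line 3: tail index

write(42): buf=[42 _ _ _ _], head=0, tail=1, size=1
write(1): buf=[42 1 _ _ _], head=0, tail=2, size=2
read(): buf=[_ 1 _ _ _], head=1, tail=2, size=1
read(): buf=[_ _ _ _ _], head=2, tail=2, size=0
write(59): buf=[_ _ 59 _ _], head=2, tail=3, size=1
read(): buf=[_ _ _ _ _], head=3, tail=3, size=0

Answer: _ _ _ _ _
3
3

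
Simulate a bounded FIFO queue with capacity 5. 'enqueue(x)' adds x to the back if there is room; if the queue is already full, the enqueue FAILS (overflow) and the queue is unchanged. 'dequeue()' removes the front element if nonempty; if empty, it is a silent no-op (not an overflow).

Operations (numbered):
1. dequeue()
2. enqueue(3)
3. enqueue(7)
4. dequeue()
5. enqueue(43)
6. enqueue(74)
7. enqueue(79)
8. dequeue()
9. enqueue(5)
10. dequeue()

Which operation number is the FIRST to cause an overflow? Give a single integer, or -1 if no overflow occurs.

Answer: -1

Derivation:
1. dequeue(): empty, no-op, size=0
2. enqueue(3): size=1
3. enqueue(7): size=2
4. dequeue(): size=1
5. enqueue(43): size=2
6. enqueue(74): size=3
7. enqueue(79): size=4
8. dequeue(): size=3
9. enqueue(5): size=4
10. dequeue(): size=3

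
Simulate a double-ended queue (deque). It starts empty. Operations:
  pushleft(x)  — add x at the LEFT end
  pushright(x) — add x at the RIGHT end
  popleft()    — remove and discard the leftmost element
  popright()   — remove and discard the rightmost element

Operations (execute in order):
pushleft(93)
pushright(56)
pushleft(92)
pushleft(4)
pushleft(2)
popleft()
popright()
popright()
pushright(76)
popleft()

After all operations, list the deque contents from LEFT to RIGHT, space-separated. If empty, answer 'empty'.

pushleft(93): [93]
pushright(56): [93, 56]
pushleft(92): [92, 93, 56]
pushleft(4): [4, 92, 93, 56]
pushleft(2): [2, 4, 92, 93, 56]
popleft(): [4, 92, 93, 56]
popright(): [4, 92, 93]
popright(): [4, 92]
pushright(76): [4, 92, 76]
popleft(): [92, 76]

Answer: 92 76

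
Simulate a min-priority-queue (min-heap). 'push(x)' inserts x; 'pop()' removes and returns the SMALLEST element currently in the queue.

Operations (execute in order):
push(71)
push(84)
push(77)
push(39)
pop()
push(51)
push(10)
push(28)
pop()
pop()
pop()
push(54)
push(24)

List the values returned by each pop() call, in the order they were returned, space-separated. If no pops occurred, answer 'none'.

push(71): heap contents = [71]
push(84): heap contents = [71, 84]
push(77): heap contents = [71, 77, 84]
push(39): heap contents = [39, 71, 77, 84]
pop() → 39: heap contents = [71, 77, 84]
push(51): heap contents = [51, 71, 77, 84]
push(10): heap contents = [10, 51, 71, 77, 84]
push(28): heap contents = [10, 28, 51, 71, 77, 84]
pop() → 10: heap contents = [28, 51, 71, 77, 84]
pop() → 28: heap contents = [51, 71, 77, 84]
pop() → 51: heap contents = [71, 77, 84]
push(54): heap contents = [54, 71, 77, 84]
push(24): heap contents = [24, 54, 71, 77, 84]

Answer: 39 10 28 51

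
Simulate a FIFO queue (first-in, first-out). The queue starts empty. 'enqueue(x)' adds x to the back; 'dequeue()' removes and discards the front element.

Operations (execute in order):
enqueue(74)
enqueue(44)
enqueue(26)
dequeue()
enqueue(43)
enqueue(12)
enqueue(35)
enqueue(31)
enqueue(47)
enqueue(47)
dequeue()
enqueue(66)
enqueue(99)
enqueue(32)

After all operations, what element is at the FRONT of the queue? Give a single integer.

Answer: 26

Derivation:
enqueue(74): queue = [74]
enqueue(44): queue = [74, 44]
enqueue(26): queue = [74, 44, 26]
dequeue(): queue = [44, 26]
enqueue(43): queue = [44, 26, 43]
enqueue(12): queue = [44, 26, 43, 12]
enqueue(35): queue = [44, 26, 43, 12, 35]
enqueue(31): queue = [44, 26, 43, 12, 35, 31]
enqueue(47): queue = [44, 26, 43, 12, 35, 31, 47]
enqueue(47): queue = [44, 26, 43, 12, 35, 31, 47, 47]
dequeue(): queue = [26, 43, 12, 35, 31, 47, 47]
enqueue(66): queue = [26, 43, 12, 35, 31, 47, 47, 66]
enqueue(99): queue = [26, 43, 12, 35, 31, 47, 47, 66, 99]
enqueue(32): queue = [26, 43, 12, 35, 31, 47, 47, 66, 99, 32]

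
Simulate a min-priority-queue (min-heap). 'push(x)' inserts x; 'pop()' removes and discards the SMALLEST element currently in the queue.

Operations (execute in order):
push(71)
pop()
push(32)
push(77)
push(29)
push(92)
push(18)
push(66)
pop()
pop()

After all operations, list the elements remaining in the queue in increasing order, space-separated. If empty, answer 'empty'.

Answer: 32 66 77 92

Derivation:
push(71): heap contents = [71]
pop() → 71: heap contents = []
push(32): heap contents = [32]
push(77): heap contents = [32, 77]
push(29): heap contents = [29, 32, 77]
push(92): heap contents = [29, 32, 77, 92]
push(18): heap contents = [18, 29, 32, 77, 92]
push(66): heap contents = [18, 29, 32, 66, 77, 92]
pop() → 18: heap contents = [29, 32, 66, 77, 92]
pop() → 29: heap contents = [32, 66, 77, 92]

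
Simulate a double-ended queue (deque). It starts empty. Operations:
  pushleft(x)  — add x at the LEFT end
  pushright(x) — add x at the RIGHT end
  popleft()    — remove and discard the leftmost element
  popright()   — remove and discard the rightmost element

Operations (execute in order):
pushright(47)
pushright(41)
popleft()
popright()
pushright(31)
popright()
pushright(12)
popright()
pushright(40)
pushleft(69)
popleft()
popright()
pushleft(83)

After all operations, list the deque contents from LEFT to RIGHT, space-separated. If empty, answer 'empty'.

Answer: 83

Derivation:
pushright(47): [47]
pushright(41): [47, 41]
popleft(): [41]
popright(): []
pushright(31): [31]
popright(): []
pushright(12): [12]
popright(): []
pushright(40): [40]
pushleft(69): [69, 40]
popleft(): [40]
popright(): []
pushleft(83): [83]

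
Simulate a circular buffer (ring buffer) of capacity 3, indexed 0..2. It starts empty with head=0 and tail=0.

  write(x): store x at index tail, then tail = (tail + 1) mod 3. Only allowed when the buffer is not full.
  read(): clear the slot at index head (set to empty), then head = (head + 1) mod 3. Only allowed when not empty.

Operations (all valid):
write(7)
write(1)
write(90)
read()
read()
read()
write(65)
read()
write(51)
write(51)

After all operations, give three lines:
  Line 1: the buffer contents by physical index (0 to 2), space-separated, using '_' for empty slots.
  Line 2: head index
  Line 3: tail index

Answer: _ 51 51
1
0

Derivation:
write(7): buf=[7 _ _], head=0, tail=1, size=1
write(1): buf=[7 1 _], head=0, tail=2, size=2
write(90): buf=[7 1 90], head=0, tail=0, size=3
read(): buf=[_ 1 90], head=1, tail=0, size=2
read(): buf=[_ _ 90], head=2, tail=0, size=1
read(): buf=[_ _ _], head=0, tail=0, size=0
write(65): buf=[65 _ _], head=0, tail=1, size=1
read(): buf=[_ _ _], head=1, tail=1, size=0
write(51): buf=[_ 51 _], head=1, tail=2, size=1
write(51): buf=[_ 51 51], head=1, tail=0, size=2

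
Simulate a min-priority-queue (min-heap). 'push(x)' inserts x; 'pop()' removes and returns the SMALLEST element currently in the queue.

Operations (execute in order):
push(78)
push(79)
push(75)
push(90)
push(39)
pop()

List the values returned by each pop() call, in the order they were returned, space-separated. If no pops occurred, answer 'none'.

Answer: 39

Derivation:
push(78): heap contents = [78]
push(79): heap contents = [78, 79]
push(75): heap contents = [75, 78, 79]
push(90): heap contents = [75, 78, 79, 90]
push(39): heap contents = [39, 75, 78, 79, 90]
pop() → 39: heap contents = [75, 78, 79, 90]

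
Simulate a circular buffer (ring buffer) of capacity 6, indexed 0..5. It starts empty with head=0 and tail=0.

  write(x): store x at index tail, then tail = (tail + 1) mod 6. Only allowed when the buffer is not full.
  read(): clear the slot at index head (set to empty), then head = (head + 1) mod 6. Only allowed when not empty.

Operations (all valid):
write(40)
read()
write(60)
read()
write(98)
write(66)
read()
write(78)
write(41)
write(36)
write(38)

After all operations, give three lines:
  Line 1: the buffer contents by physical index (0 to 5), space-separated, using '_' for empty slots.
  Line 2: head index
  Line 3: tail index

write(40): buf=[40 _ _ _ _ _], head=0, tail=1, size=1
read(): buf=[_ _ _ _ _ _], head=1, tail=1, size=0
write(60): buf=[_ 60 _ _ _ _], head=1, tail=2, size=1
read(): buf=[_ _ _ _ _ _], head=2, tail=2, size=0
write(98): buf=[_ _ 98 _ _ _], head=2, tail=3, size=1
write(66): buf=[_ _ 98 66 _ _], head=2, tail=4, size=2
read(): buf=[_ _ _ 66 _ _], head=3, tail=4, size=1
write(78): buf=[_ _ _ 66 78 _], head=3, tail=5, size=2
write(41): buf=[_ _ _ 66 78 41], head=3, tail=0, size=3
write(36): buf=[36 _ _ 66 78 41], head=3, tail=1, size=4
write(38): buf=[36 38 _ 66 78 41], head=3, tail=2, size=5

Answer: 36 38 _ 66 78 41
3
2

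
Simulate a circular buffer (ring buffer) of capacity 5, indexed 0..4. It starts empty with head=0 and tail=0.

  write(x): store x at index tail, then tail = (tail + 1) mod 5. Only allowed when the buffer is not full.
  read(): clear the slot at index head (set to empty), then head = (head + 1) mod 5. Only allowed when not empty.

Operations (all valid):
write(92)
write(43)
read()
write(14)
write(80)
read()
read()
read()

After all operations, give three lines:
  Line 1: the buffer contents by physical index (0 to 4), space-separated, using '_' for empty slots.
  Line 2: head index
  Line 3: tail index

write(92): buf=[92 _ _ _ _], head=0, tail=1, size=1
write(43): buf=[92 43 _ _ _], head=0, tail=2, size=2
read(): buf=[_ 43 _ _ _], head=1, tail=2, size=1
write(14): buf=[_ 43 14 _ _], head=1, tail=3, size=2
write(80): buf=[_ 43 14 80 _], head=1, tail=4, size=3
read(): buf=[_ _ 14 80 _], head=2, tail=4, size=2
read(): buf=[_ _ _ 80 _], head=3, tail=4, size=1
read(): buf=[_ _ _ _ _], head=4, tail=4, size=0

Answer: _ _ _ _ _
4
4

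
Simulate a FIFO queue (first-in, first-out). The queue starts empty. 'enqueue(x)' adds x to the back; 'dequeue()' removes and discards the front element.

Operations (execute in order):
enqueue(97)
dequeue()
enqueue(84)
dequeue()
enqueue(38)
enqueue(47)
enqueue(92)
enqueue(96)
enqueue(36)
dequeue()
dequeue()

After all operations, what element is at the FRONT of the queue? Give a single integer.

enqueue(97): queue = [97]
dequeue(): queue = []
enqueue(84): queue = [84]
dequeue(): queue = []
enqueue(38): queue = [38]
enqueue(47): queue = [38, 47]
enqueue(92): queue = [38, 47, 92]
enqueue(96): queue = [38, 47, 92, 96]
enqueue(36): queue = [38, 47, 92, 96, 36]
dequeue(): queue = [47, 92, 96, 36]
dequeue(): queue = [92, 96, 36]

Answer: 92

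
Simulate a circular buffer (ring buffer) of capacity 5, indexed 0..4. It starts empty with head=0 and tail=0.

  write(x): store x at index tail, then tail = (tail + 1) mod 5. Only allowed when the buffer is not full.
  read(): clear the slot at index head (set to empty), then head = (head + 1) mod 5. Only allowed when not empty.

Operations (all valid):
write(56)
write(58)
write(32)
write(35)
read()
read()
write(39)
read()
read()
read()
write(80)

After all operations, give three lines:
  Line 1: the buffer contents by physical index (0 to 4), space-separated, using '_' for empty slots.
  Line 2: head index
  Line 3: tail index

Answer: 80 _ _ _ _
0
1

Derivation:
write(56): buf=[56 _ _ _ _], head=0, tail=1, size=1
write(58): buf=[56 58 _ _ _], head=0, tail=2, size=2
write(32): buf=[56 58 32 _ _], head=0, tail=3, size=3
write(35): buf=[56 58 32 35 _], head=0, tail=4, size=4
read(): buf=[_ 58 32 35 _], head=1, tail=4, size=3
read(): buf=[_ _ 32 35 _], head=2, tail=4, size=2
write(39): buf=[_ _ 32 35 39], head=2, tail=0, size=3
read(): buf=[_ _ _ 35 39], head=3, tail=0, size=2
read(): buf=[_ _ _ _ 39], head=4, tail=0, size=1
read(): buf=[_ _ _ _ _], head=0, tail=0, size=0
write(80): buf=[80 _ _ _ _], head=0, tail=1, size=1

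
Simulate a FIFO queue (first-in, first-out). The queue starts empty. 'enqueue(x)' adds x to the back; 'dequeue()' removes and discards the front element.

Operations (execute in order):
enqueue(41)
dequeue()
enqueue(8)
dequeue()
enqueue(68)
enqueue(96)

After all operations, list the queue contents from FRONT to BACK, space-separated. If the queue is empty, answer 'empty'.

Answer: 68 96

Derivation:
enqueue(41): [41]
dequeue(): []
enqueue(8): [8]
dequeue(): []
enqueue(68): [68]
enqueue(96): [68, 96]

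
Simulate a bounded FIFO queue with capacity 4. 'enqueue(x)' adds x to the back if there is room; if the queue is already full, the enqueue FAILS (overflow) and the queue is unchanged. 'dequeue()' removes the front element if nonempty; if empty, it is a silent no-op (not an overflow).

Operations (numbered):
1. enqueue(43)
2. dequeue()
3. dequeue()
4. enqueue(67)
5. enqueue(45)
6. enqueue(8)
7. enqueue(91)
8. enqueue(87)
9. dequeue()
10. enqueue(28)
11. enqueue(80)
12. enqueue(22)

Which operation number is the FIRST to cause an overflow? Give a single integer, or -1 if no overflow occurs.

Answer: 8

Derivation:
1. enqueue(43): size=1
2. dequeue(): size=0
3. dequeue(): empty, no-op, size=0
4. enqueue(67): size=1
5. enqueue(45): size=2
6. enqueue(8): size=3
7. enqueue(91): size=4
8. enqueue(87): size=4=cap → OVERFLOW (fail)
9. dequeue(): size=3
10. enqueue(28): size=4
11. enqueue(80): size=4=cap → OVERFLOW (fail)
12. enqueue(22): size=4=cap → OVERFLOW (fail)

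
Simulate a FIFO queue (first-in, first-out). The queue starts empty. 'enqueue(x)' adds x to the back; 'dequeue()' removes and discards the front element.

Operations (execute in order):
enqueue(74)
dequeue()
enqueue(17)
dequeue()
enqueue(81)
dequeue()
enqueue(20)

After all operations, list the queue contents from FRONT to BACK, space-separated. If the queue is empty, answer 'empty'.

Answer: 20

Derivation:
enqueue(74): [74]
dequeue(): []
enqueue(17): [17]
dequeue(): []
enqueue(81): [81]
dequeue(): []
enqueue(20): [20]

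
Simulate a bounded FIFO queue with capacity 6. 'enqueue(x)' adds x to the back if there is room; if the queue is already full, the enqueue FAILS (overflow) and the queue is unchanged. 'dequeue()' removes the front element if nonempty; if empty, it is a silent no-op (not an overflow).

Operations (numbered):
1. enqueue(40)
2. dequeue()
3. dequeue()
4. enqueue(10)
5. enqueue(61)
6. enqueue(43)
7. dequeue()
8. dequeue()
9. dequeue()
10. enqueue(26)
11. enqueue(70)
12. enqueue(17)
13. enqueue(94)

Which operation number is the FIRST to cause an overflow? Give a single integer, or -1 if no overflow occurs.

1. enqueue(40): size=1
2. dequeue(): size=0
3. dequeue(): empty, no-op, size=0
4. enqueue(10): size=1
5. enqueue(61): size=2
6. enqueue(43): size=3
7. dequeue(): size=2
8. dequeue(): size=1
9. dequeue(): size=0
10. enqueue(26): size=1
11. enqueue(70): size=2
12. enqueue(17): size=3
13. enqueue(94): size=4

Answer: -1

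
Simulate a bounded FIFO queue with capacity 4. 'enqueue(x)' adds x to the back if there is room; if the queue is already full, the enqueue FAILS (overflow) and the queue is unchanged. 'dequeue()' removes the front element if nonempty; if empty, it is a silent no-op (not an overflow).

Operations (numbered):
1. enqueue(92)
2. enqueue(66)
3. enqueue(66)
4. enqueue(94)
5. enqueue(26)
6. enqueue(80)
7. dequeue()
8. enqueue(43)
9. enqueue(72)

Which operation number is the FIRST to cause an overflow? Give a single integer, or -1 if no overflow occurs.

Answer: 5

Derivation:
1. enqueue(92): size=1
2. enqueue(66): size=2
3. enqueue(66): size=3
4. enqueue(94): size=4
5. enqueue(26): size=4=cap → OVERFLOW (fail)
6. enqueue(80): size=4=cap → OVERFLOW (fail)
7. dequeue(): size=3
8. enqueue(43): size=4
9. enqueue(72): size=4=cap → OVERFLOW (fail)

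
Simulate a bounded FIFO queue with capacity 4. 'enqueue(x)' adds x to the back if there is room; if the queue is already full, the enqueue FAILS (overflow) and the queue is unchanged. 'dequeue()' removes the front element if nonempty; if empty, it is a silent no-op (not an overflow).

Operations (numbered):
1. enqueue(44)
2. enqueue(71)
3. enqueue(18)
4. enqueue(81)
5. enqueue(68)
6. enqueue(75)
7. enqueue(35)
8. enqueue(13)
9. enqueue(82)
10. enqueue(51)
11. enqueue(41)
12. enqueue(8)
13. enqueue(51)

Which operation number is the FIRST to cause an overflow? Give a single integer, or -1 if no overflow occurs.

Answer: 5

Derivation:
1. enqueue(44): size=1
2. enqueue(71): size=2
3. enqueue(18): size=3
4. enqueue(81): size=4
5. enqueue(68): size=4=cap → OVERFLOW (fail)
6. enqueue(75): size=4=cap → OVERFLOW (fail)
7. enqueue(35): size=4=cap → OVERFLOW (fail)
8. enqueue(13): size=4=cap → OVERFLOW (fail)
9. enqueue(82): size=4=cap → OVERFLOW (fail)
10. enqueue(51): size=4=cap → OVERFLOW (fail)
11. enqueue(41): size=4=cap → OVERFLOW (fail)
12. enqueue(8): size=4=cap → OVERFLOW (fail)
13. enqueue(51): size=4=cap → OVERFLOW (fail)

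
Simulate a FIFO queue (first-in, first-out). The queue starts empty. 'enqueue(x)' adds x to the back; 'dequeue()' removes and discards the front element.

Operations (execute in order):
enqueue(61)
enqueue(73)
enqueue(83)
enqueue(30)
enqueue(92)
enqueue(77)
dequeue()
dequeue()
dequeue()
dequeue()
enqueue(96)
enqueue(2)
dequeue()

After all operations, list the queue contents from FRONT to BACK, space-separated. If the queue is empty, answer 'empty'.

Answer: 77 96 2

Derivation:
enqueue(61): [61]
enqueue(73): [61, 73]
enqueue(83): [61, 73, 83]
enqueue(30): [61, 73, 83, 30]
enqueue(92): [61, 73, 83, 30, 92]
enqueue(77): [61, 73, 83, 30, 92, 77]
dequeue(): [73, 83, 30, 92, 77]
dequeue(): [83, 30, 92, 77]
dequeue(): [30, 92, 77]
dequeue(): [92, 77]
enqueue(96): [92, 77, 96]
enqueue(2): [92, 77, 96, 2]
dequeue(): [77, 96, 2]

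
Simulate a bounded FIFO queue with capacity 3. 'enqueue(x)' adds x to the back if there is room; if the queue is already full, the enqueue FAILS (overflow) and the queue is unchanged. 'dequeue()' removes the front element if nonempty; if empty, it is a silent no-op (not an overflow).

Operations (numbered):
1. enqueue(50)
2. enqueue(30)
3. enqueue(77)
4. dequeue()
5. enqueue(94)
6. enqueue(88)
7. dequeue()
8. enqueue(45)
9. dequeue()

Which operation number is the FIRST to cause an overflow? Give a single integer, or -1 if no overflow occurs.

1. enqueue(50): size=1
2. enqueue(30): size=2
3. enqueue(77): size=3
4. dequeue(): size=2
5. enqueue(94): size=3
6. enqueue(88): size=3=cap → OVERFLOW (fail)
7. dequeue(): size=2
8. enqueue(45): size=3
9. dequeue(): size=2

Answer: 6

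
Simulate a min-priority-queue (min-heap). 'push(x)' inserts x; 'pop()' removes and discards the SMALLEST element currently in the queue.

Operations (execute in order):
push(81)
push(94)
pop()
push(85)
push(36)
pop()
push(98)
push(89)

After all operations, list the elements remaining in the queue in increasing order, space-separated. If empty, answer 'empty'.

push(81): heap contents = [81]
push(94): heap contents = [81, 94]
pop() → 81: heap contents = [94]
push(85): heap contents = [85, 94]
push(36): heap contents = [36, 85, 94]
pop() → 36: heap contents = [85, 94]
push(98): heap contents = [85, 94, 98]
push(89): heap contents = [85, 89, 94, 98]

Answer: 85 89 94 98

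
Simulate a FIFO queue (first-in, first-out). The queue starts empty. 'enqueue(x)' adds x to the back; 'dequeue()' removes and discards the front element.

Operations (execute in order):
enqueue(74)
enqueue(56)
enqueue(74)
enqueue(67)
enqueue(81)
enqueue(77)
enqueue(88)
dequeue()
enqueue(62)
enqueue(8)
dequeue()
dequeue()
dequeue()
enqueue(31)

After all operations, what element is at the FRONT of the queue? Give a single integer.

Answer: 81

Derivation:
enqueue(74): queue = [74]
enqueue(56): queue = [74, 56]
enqueue(74): queue = [74, 56, 74]
enqueue(67): queue = [74, 56, 74, 67]
enqueue(81): queue = [74, 56, 74, 67, 81]
enqueue(77): queue = [74, 56, 74, 67, 81, 77]
enqueue(88): queue = [74, 56, 74, 67, 81, 77, 88]
dequeue(): queue = [56, 74, 67, 81, 77, 88]
enqueue(62): queue = [56, 74, 67, 81, 77, 88, 62]
enqueue(8): queue = [56, 74, 67, 81, 77, 88, 62, 8]
dequeue(): queue = [74, 67, 81, 77, 88, 62, 8]
dequeue(): queue = [67, 81, 77, 88, 62, 8]
dequeue(): queue = [81, 77, 88, 62, 8]
enqueue(31): queue = [81, 77, 88, 62, 8, 31]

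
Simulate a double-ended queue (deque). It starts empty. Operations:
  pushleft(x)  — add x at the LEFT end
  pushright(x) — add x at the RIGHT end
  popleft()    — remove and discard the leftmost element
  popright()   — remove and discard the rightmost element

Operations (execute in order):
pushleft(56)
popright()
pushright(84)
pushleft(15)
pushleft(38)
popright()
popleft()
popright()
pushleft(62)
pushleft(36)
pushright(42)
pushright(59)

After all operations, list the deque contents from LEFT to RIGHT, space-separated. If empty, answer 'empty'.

Answer: 36 62 42 59

Derivation:
pushleft(56): [56]
popright(): []
pushright(84): [84]
pushleft(15): [15, 84]
pushleft(38): [38, 15, 84]
popright(): [38, 15]
popleft(): [15]
popright(): []
pushleft(62): [62]
pushleft(36): [36, 62]
pushright(42): [36, 62, 42]
pushright(59): [36, 62, 42, 59]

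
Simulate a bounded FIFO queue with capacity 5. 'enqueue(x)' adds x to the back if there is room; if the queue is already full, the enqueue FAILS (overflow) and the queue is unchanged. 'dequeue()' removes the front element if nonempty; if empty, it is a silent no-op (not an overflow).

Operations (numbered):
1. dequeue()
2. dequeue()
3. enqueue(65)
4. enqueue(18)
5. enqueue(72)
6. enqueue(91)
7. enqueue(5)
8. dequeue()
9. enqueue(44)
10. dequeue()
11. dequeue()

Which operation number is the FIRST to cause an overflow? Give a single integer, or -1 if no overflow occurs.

Answer: -1

Derivation:
1. dequeue(): empty, no-op, size=0
2. dequeue(): empty, no-op, size=0
3. enqueue(65): size=1
4. enqueue(18): size=2
5. enqueue(72): size=3
6. enqueue(91): size=4
7. enqueue(5): size=5
8. dequeue(): size=4
9. enqueue(44): size=5
10. dequeue(): size=4
11. dequeue(): size=3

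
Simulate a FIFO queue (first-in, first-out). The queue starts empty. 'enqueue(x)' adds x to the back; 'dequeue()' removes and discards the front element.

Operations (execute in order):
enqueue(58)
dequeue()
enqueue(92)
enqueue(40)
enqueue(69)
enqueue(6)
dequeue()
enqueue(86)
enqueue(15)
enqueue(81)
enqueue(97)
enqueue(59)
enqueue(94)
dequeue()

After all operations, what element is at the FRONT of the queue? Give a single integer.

enqueue(58): queue = [58]
dequeue(): queue = []
enqueue(92): queue = [92]
enqueue(40): queue = [92, 40]
enqueue(69): queue = [92, 40, 69]
enqueue(6): queue = [92, 40, 69, 6]
dequeue(): queue = [40, 69, 6]
enqueue(86): queue = [40, 69, 6, 86]
enqueue(15): queue = [40, 69, 6, 86, 15]
enqueue(81): queue = [40, 69, 6, 86, 15, 81]
enqueue(97): queue = [40, 69, 6, 86, 15, 81, 97]
enqueue(59): queue = [40, 69, 6, 86, 15, 81, 97, 59]
enqueue(94): queue = [40, 69, 6, 86, 15, 81, 97, 59, 94]
dequeue(): queue = [69, 6, 86, 15, 81, 97, 59, 94]

Answer: 69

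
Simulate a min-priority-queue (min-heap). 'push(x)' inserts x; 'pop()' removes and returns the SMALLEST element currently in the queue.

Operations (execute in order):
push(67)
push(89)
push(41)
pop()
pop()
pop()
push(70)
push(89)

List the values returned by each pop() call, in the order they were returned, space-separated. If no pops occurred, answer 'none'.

push(67): heap contents = [67]
push(89): heap contents = [67, 89]
push(41): heap contents = [41, 67, 89]
pop() → 41: heap contents = [67, 89]
pop() → 67: heap contents = [89]
pop() → 89: heap contents = []
push(70): heap contents = [70]
push(89): heap contents = [70, 89]

Answer: 41 67 89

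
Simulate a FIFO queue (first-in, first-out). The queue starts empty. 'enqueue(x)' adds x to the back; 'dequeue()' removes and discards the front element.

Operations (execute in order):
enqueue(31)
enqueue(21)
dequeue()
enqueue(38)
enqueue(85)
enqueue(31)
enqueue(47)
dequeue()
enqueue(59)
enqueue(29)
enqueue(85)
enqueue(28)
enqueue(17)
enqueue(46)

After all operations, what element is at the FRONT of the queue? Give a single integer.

enqueue(31): queue = [31]
enqueue(21): queue = [31, 21]
dequeue(): queue = [21]
enqueue(38): queue = [21, 38]
enqueue(85): queue = [21, 38, 85]
enqueue(31): queue = [21, 38, 85, 31]
enqueue(47): queue = [21, 38, 85, 31, 47]
dequeue(): queue = [38, 85, 31, 47]
enqueue(59): queue = [38, 85, 31, 47, 59]
enqueue(29): queue = [38, 85, 31, 47, 59, 29]
enqueue(85): queue = [38, 85, 31, 47, 59, 29, 85]
enqueue(28): queue = [38, 85, 31, 47, 59, 29, 85, 28]
enqueue(17): queue = [38, 85, 31, 47, 59, 29, 85, 28, 17]
enqueue(46): queue = [38, 85, 31, 47, 59, 29, 85, 28, 17, 46]

Answer: 38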